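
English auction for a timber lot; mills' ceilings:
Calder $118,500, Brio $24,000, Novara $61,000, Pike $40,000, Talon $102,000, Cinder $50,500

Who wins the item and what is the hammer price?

Calder wins at $102,000

Limits ranked: 118,500 (Calder) > 102,000 (Talon) > 61,000 (Novara) > 50,500 (Cinder) > 40,000 (Pike) > 24,000 (Brio)
Once the price passes $102,000, only Calder is left; the hammer falls at Talon's limit of $102,000.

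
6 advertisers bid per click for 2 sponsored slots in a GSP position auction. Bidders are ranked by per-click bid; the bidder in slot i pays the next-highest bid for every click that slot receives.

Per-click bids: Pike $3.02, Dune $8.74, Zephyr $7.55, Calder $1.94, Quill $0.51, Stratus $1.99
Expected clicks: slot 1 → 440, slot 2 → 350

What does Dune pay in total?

Dune pays $3322.00

Ranked by bid: $8.74 (Dune) > $7.55 (Zephyr) > $3.02 (Pike) > …
Dune holds slot 1 → pays next bid $7.55 × 440 clicks = $3322.00.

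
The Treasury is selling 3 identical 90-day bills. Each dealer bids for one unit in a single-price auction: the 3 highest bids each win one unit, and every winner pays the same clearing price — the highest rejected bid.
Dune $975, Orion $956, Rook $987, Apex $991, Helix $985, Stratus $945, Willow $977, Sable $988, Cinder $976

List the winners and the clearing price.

Apex, Sable, Rook; each pays $985

Bids ranked high→low: 991 (Apex), 988 (Sable), 987 (Rook), 985 (Helix), 977 (Willow), …
The 3 highest are Apex, Sable, Rook.
First losing bid is Helix's $985, which sets the uniform price.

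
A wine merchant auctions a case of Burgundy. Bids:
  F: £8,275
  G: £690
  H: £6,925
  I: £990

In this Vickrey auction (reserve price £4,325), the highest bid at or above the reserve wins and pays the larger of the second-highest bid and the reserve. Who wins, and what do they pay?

Bids ranked: 8,275 (F) > 6,925 (H) > 990 (I) > 690 (G)
Highest eligible bid: F at £8,275.
Second-highest bid £6,925 exceeds the reserve £4,325 → payment £6,925.

F pays £6,925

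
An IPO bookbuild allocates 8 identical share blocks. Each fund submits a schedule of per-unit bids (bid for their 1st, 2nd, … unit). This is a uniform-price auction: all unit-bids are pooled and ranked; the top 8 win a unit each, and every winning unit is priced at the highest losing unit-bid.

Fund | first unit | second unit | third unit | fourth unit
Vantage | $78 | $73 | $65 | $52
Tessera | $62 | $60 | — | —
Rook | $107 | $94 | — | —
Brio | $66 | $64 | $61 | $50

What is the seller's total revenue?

All unit-bids, highest first — top 8: 107 (Rook-1), 94 (Rook-2), 78 (Vantage-1), 73 (Vantage-2), 66 (Brio-1), 65 (Vantage-3), 64 (Brio-2), 62 (Tessera-1)
The (k+1)-th unit-bid is $61.
Allocation: Brio 2, Rook 2, Tessera 1, Vantage 3. Every unit priced at $61.
Revenue = 8 × 61 = $488.

Total revenue: $488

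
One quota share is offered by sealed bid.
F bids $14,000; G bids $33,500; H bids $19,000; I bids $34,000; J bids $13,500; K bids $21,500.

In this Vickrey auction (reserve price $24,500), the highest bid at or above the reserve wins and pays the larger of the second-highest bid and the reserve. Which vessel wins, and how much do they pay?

I pays $33,500

Rule: the highest bid at or above the reserve wins and pays the larger of the second-highest bid and the reserve.
Sorting bids: 34,000 (I) > 33,500 (G) > 21,500 (K) > 19,000 (H) > 14,000 (F) > 13,500 (J)
I has the top bid at or above the reserve ($34,000).
max(second-highest $33,500, reserve $24,500) = $33,500; the reserve does not bind.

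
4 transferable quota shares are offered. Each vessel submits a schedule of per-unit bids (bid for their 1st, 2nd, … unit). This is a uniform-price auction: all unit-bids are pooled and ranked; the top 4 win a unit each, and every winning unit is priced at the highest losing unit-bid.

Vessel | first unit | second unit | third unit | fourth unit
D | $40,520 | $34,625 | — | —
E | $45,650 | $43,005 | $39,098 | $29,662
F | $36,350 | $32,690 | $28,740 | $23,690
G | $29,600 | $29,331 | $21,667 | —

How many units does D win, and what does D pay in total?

Merging the schedules and taking the best 4: 45,650 (E-1), 43,005 (E-2), 40,520 (D-1), 39,098 (E-3)
The (k+1)-th unit-bid is $36,350.
D wins 1 unit(s) at $36,350 each.

D: 1 unit, pays $36,350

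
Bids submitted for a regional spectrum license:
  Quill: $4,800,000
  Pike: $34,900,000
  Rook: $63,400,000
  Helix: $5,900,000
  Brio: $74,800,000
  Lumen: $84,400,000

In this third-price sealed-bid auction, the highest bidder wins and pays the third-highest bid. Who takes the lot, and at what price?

Lumen pays $63,400,000

Sorting bids: 84,400,000 (Lumen) > 74,800,000 (Brio) > 63,400,000 (Rook) > 34,900,000 (Pike) > 5,900,000 (Helix) > 4,800,000 (Quill)
Lumen wins; payment is bid #3 in the ranking = $63,400,000.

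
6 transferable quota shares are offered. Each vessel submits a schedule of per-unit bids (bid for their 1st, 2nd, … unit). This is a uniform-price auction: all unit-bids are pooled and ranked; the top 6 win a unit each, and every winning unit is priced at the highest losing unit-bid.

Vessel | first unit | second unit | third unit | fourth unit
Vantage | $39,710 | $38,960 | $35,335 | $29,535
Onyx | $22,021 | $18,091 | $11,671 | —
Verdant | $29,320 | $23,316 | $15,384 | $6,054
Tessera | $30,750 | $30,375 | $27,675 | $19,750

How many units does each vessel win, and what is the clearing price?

Tessera 2, Vantage 4; clearing price $29,320

Merging the schedules and taking the best 6: 39,710 (Vantage-1), 38,960 (Vantage-2), 35,335 (Vantage-3), 30,750 (Tessera-1), 30,375 (Tessera-2), 29,535 (Vantage-4)
The (k+1)-th unit-bid is $29,320.
Allocation: Tessera 2, Vantage 4.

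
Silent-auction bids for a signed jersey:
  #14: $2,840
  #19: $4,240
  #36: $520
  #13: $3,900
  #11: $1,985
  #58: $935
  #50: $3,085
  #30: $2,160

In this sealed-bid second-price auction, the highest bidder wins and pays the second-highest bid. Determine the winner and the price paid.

#19 pays $3,900

Bids in order: 4,240 (#19) > 3,900 (#13) > 3,085 (#50) > 2,840 (#14) > 2,160 (#30) > 1,985 (#11) > …
#19 wins with the highest bid; price is set by the runner-up at $3,900.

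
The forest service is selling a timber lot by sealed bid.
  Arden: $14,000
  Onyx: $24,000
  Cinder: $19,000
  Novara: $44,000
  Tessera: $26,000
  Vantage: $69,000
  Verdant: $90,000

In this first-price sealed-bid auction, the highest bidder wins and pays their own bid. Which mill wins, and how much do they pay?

First-price sealed-bid auction: the highest bidder wins and pays their own bid.
Bids ranked: 90,000 (Verdant) > 69,000 (Vantage) > 44,000 (Novara) > 26,000 (Tessera) > 24,000 (Onyx) > 19,000 (Cinder) > …
Verdant has the highest bid and pays exactly that: $90,000.

Verdant pays $90,000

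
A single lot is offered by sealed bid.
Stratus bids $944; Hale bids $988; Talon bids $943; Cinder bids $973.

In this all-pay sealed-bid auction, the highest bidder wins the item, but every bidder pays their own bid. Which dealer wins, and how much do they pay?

Rule: the highest bidder wins the item, but every bidder pays their own bid.
Bids ranked: 988 (Hale) > 973 (Cinder) > 944 (Stratus) > 943 (Talon)
Hale wins with the top bid; all bids are sunk regardless.

Hale pays $988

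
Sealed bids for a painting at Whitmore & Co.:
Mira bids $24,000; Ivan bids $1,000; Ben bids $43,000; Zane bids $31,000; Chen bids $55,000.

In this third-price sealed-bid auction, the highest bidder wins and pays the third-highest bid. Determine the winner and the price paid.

Chen pays $31,000

Third-price sealed-bid auction: the highest bidder wins and pays the third-highest bid.
Sorting bids: 55,000 (Chen) > 43,000 (Ben) > 31,000 (Zane) > 24,000 (Mira) > 1,000 (Ivan)
Chen is highest; pays the third-highest bid, $31,000.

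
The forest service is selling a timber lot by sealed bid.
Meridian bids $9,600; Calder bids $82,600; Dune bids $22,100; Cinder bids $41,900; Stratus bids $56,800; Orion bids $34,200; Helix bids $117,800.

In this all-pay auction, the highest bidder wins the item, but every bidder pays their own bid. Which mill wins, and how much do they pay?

Helix pays $117,800

All-pay auction: the highest bidder wins the item, but every bidder pays their own bid.
Sorting bids: 117,800 (Helix) > 82,600 (Calder) > 56,800 (Stratus) > 41,900 (Cinder) > 34,200 (Orion) > 22,100 (Dune) > …
Helix wins with the top bid; all bids are sunk regardless.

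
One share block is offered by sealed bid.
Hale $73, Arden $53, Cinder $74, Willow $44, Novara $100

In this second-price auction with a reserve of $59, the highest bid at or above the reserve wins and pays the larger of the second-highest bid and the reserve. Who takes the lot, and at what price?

Rule: the highest bid at or above the reserve wins and pays the larger of the second-highest bid and the reserve.
Sorting bids: 100 (Novara) > 74 (Cinder) > 73 (Hale) > 53 (Arden) > 44 (Willow)
Highest eligible bid: Novara at $100.
Second-highest bid $74 exceeds the reserve $59 → payment $74.

Novara pays $74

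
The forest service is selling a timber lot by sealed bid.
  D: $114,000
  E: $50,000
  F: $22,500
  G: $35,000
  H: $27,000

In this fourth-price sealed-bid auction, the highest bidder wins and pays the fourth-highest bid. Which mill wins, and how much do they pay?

D pays $27,000

Sorting bids: 114,000 (D) > 50,000 (E) > 35,000 (G) > 27,000 (H) > 22,500 (F)
D wins; payment is bid #4 in the ranking = $27,000.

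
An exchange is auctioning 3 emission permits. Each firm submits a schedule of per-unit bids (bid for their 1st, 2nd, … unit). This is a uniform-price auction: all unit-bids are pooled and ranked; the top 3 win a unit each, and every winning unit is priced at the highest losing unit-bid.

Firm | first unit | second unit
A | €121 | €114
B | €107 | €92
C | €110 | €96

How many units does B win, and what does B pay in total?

Pooled unit-bids ranked (top 3): 121 (A-1), 114 (A-2), 110 (C-1)
First bid not allocated: €107.
B wins 0 unit(s) at €107 each.

B: 0 units, pays €0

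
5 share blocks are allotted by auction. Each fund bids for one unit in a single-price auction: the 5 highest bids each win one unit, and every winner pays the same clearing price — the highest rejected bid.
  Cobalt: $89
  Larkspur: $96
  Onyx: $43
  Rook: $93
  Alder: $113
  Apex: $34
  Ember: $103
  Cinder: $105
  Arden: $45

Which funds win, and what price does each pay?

Alder, Cinder, Ember, Larkspur, Rook; each pays $89

Bids ranked high→low: 113 (Alder), 105 (Cinder), 103 (Ember), 96 (Larkspur), 93 (Rook), 89 (Cobalt), 45 (Arden), …
Top 5: Alder, Cinder, Ember, Larkspur, Rook.
Highest unsuccessful bid: $89 → clearing price.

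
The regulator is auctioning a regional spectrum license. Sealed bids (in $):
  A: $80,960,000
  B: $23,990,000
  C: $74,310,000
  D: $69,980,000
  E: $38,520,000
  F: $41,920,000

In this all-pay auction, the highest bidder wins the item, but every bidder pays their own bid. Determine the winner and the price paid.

A pays $80,960,000

All-pay auction: the highest bidder wins the item, but every bidder pays their own bid.
Bids ranked: 80,960,000 (A) > 74,310,000 (C) > 69,980,000 (D) > 41,920,000 (F) > 38,520,000 (E) > 23,990,000 (B)
A is highest and takes the item; every bidder forfeits their bid.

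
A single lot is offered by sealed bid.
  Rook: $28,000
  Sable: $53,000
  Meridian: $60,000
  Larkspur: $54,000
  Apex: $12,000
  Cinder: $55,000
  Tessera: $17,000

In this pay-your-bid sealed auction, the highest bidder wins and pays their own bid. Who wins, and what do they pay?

Bids ranked: 60,000 (Meridian) > 55,000 (Cinder) > 54,000 (Larkspur) > 53,000 (Sable) > 28,000 (Rook) > 17,000 (Tessera) > …
Meridian is highest → pays own bid, $60,000.

Meridian pays $60,000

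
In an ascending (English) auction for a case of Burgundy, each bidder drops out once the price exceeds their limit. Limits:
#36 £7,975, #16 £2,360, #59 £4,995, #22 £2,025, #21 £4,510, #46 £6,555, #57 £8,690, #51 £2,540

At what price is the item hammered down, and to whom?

Rule: the price rises until one bidder remains; the winner pays the price at which the last rival dropped out.
Sorting limits: 8,690 (#57) > 7,975 (#36) > 6,555 (#46) > 4,995 (#59) > 4,510 (#21) > 2,540 (#51) > …
Bidding ends when #36 exits at £7,975; #57 takes it.

#57 wins at £7,975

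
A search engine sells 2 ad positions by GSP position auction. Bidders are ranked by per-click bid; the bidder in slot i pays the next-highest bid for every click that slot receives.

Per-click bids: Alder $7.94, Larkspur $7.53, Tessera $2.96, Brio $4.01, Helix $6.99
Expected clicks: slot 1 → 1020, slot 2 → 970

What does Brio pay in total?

Brio pays $0.00

Ranked by bid: $7.94 (Alder) > $7.53 (Larkspur) > $6.99 (Helix) > …
Brio ranks below slot 2 → no slot, pays nothing.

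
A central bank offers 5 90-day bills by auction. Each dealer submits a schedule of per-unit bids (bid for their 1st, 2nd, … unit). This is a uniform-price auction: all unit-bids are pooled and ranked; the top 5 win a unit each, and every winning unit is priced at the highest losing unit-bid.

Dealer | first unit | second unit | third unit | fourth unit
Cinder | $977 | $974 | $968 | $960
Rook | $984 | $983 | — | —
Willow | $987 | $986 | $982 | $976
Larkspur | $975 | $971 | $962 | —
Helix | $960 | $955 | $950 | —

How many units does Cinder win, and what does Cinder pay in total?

Pooled unit-bids ranked (top 5): 987 (Willow-1), 986 (Willow-2), 984 (Rook-1), 983 (Rook-2), 982 (Willow-3)
First bid not allocated: $977.
Cinder wins 0 unit(s) at $977 each.

Cinder: 0 units, pays $0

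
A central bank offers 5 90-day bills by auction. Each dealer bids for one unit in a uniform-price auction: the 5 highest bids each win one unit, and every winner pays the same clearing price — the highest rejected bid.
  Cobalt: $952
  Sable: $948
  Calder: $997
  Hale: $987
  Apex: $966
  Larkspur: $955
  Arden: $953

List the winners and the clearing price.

Calder, Hale, Apex, Larkspur, Arden; each pays $952

Sorting: 997 (Calder), 987 (Hale), 966 (Apex), 955 (Larkspur), 953 (Arden), 952 (Cobalt), 948 (Sable)
The 5 highest are Calder, Hale, Apex, Larkspur, Arden.
First losing bid is Cobalt's $952, which sets the uniform price.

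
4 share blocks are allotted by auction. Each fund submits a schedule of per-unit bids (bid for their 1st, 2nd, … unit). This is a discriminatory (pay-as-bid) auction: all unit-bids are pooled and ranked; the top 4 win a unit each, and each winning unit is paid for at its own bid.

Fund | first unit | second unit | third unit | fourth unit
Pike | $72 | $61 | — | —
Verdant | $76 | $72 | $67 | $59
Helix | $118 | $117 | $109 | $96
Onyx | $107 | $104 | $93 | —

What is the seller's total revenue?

Total revenue: $451

All unit-bids, highest first — top 4: 118 (Helix-1), 117 (Helix-2), 109 (Helix-3), 107 (Onyx-1)
Next rejected bid: $104 (not a price — pay-as-bid).
Each winning unit pays its own bid.
Revenue = 118 + 117 + 109 + 107 = $451.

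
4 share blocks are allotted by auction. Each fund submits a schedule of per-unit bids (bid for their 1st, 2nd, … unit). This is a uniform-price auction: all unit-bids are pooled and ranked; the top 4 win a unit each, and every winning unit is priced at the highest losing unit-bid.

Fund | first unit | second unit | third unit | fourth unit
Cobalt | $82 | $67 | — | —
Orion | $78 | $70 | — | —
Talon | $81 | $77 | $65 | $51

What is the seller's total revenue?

All unit-bids, highest first — top 4: 82 (Cobalt-1), 81 (Talon-1), 78 (Orion-1), 77 (Talon-2)
Highest rejected unit-bid = $70.
Allocation: Cobalt 1, Orion 1, Talon 2. Every unit priced at $70.
Revenue = 4 × 70 = $280.

Total revenue: $280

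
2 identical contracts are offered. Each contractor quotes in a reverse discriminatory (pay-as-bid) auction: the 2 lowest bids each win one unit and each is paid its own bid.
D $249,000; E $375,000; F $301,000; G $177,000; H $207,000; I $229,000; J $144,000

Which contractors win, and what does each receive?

J $144,000, G $177,000

Sorting: 144,000 (J), 177,000 (G), 207,000 (H), 229,000 (I), …
Lowest 2: J, G.
Each winner is paid its own bid: J $144,000, G $177,000.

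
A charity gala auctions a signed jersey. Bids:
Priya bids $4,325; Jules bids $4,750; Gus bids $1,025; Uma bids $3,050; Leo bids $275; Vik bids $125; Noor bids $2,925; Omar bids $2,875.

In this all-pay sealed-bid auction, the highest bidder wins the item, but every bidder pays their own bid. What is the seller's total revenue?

Total revenue: $19,350

Rule: the highest bidder wins the item, but every bidder pays their own bid.
Bids ranked: 4,750 (Jules) > 4,325 (Priya) > 3,050 (Uma) > 2,925 (Noor) > 2,875 (Omar) > 1,025 (Gus) > …
Every bidder forfeits their bid regardless of winning.
Revenue = 4,325 + 4,750 + 1,025 + 3,050 + 275 + 125 + 2,925 + 2,875 = $19,350.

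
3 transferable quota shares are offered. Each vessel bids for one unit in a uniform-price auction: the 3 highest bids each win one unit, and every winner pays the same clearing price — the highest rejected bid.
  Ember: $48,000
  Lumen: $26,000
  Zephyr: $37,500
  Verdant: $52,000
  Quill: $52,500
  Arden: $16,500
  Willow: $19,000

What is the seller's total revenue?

Total revenue: $112,500

Ordering the bids: 52,500 (Quill), 52,000 (Verdant), 48,000 (Ember), 37,500 (Zephyr), 26,000 (Lumen), …
The 3 highest are Quill, Verdant, Ember.
Clearing price = highest rejected bid = $37,500.
Total revenue = 3 × $37,500 = $112,500.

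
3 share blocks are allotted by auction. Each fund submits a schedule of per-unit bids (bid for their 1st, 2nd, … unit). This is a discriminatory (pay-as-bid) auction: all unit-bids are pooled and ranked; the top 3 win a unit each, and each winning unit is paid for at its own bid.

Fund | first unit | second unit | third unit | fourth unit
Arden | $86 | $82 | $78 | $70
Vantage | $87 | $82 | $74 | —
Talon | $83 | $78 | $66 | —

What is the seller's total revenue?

Merging the schedules and taking the best 3: 87 (Vantage-1), 86 (Arden-1), 83 (Talon-1)
Next rejected bid: $82 (not a price — pay-as-bid).
Each winning unit pays its own bid.
Revenue = 87 + 86 + 83 = $256.

Total revenue: $256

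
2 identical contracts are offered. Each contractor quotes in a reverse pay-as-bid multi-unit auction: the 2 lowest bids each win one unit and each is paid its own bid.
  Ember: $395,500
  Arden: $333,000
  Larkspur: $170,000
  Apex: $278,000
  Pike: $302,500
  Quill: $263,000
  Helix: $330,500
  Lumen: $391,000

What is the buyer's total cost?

Bids ranked low→high: 170,000 (Larkspur), 263,000 (Quill), 278,000 (Apex), 302,500 (Pike), …
Winners (2 units): Larkspur, Quill.
Total cost = 170,000 + 263,000 = $433,000.

Total cost: $433,000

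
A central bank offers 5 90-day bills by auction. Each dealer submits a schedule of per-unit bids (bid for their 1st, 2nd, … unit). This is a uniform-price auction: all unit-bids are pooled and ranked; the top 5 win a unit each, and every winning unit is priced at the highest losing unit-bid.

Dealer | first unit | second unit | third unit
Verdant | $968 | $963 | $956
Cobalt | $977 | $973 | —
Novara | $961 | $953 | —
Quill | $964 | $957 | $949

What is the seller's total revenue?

Merging the schedules and taking the best 5: 977 (Cobalt-1), 973 (Cobalt-2), 968 (Verdant-1), 964 (Quill-1), 963 (Verdant-2)
First bid not allocated: $961.
Allocation: Cobalt 2, Quill 1, Verdant 2. Every unit priced at $961.
Revenue = 5 × 961 = $4,805.

Total revenue: $4,805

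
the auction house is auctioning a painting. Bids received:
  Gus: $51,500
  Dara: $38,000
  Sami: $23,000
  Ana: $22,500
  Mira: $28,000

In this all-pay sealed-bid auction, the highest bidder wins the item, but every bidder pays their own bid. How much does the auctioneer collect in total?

Rule: the highest bidder wins the item, but every bidder pays their own bid.
Bids ranked: 51,500 (Gus) > 38,000 (Dara) > 28,000 (Mira) > 23,000 (Sami) > 22,500 (Ana)
Every bidder forfeits their bid regardless of winning.
Revenue = 51,500 + 38,000 + 23,000 + 22,500 + 28,000 = $163,000.

Total revenue: $163,000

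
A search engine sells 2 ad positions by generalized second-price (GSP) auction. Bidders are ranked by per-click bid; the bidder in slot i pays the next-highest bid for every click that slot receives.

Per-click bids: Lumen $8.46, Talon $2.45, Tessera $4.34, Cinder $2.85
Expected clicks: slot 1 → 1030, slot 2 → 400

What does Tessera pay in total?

Sorting advertisers: $8.46 (Lumen) > $4.34 (Tessera) > $2.85 (Cinder) > …
Tessera holds slot 2 → pays next bid $2.85 × 400 clicks = $1140.00.

Tessera pays $1140.00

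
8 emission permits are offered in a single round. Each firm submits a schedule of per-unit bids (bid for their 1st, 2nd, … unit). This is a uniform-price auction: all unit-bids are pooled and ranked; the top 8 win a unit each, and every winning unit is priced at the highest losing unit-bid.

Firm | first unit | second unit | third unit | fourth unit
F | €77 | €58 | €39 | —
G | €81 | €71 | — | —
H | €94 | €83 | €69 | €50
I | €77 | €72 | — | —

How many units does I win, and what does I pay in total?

I: 2 units, pays €116

Merging the schedules and taking the best 8: 94 (H-1), 83 (H-2), 81 (G-1), 77 (F-1), 77 (I-1), 72 (I-2), 71 (G-2), 69 (H-3)
Highest rejected unit-bid = €58.
I wins 2 unit(s) at €58 each.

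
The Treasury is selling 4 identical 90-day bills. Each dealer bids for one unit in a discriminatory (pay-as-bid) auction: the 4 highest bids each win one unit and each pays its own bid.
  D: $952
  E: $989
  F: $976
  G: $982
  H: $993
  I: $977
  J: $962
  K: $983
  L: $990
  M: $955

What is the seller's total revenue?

Ordering the bids: 993 (H), 990 (L), 989 (E), 983 (K), 982 (G), 977 (I), …
The 4 highest are H, L, E, K.
Total revenue = 993 + 990 + 989 + 983 = $3,955.

Total revenue: $3,955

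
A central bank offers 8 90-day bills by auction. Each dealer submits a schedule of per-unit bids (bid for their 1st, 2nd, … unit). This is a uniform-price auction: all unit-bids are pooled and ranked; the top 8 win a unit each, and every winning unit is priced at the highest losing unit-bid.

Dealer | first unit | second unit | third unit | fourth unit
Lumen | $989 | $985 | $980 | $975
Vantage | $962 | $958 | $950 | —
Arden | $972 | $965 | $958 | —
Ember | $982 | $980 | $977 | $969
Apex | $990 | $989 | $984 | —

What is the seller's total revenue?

Total revenue: $7,816

Merging the schedules and taking the best 8: 990 (Apex-1), 989 (Lumen-1), 989 (Apex-2), 985 (Lumen-2), 984 (Apex-3), 982 (Ember-1), 980 (Lumen-3), 980 (Ember-2)
First bid not allocated: $977.
Allocation: Apex 3, Ember 2, Lumen 3. Every unit priced at $977.
Revenue = 8 × 977 = $7,816.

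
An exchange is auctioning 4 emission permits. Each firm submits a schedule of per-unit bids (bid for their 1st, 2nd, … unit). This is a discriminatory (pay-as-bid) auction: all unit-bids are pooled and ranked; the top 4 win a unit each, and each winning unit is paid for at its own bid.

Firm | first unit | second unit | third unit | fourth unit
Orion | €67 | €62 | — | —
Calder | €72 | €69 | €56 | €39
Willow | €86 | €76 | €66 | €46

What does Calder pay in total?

Calder pays €141

Pooled unit-bids ranked (top 4): 86 (Willow-1), 76 (Willow-2), 72 (Calder-1), 69 (Calder-2)
Next rejected bid: €67 (not a price — pay-as-bid).
Calder's winning unit-bids: 72 + 69 = €141.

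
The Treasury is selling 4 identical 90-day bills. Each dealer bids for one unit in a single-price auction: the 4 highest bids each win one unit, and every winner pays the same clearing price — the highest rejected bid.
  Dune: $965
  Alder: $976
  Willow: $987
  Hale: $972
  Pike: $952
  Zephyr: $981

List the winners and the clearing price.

Willow, Zephyr, Alder, Hale; each pays $965

Bids ranked high→low: 987 (Willow), 981 (Zephyr), 976 (Alder), 972 (Hale), 965 (Dune), 952 (Pike)
The 4 highest are Willow, Zephyr, Alder, Hale.
Highest unsuccessful bid: $965 → clearing price.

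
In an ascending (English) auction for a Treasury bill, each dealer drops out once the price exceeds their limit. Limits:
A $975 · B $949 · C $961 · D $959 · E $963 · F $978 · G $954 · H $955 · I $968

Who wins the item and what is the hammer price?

F wins at $975

Limits in order: 978 (F) > 975 (A) > 968 (I) > 963 (E) > 961 (C) > 959 (D) > …
Once the price passes $975, only F is left; the hammer falls at A's limit of $975.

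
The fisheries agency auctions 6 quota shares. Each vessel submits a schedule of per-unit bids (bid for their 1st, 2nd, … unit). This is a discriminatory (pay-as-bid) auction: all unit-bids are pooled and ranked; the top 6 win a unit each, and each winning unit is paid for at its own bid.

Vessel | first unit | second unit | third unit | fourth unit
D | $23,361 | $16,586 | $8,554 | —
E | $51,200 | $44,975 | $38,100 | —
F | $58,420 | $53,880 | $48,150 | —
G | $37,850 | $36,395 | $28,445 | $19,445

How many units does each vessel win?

Merging the schedules and taking the best 6: 58,420 (F-1), 53,880 (F-2), 51,200 (E-1), 48,150 (F-3), 44,975 (E-2), 38,100 (E-3)
Next rejected bid: $37,850 (not a price — pay-as-bid).
Allocation: E 3, F 3.

E 3, F 3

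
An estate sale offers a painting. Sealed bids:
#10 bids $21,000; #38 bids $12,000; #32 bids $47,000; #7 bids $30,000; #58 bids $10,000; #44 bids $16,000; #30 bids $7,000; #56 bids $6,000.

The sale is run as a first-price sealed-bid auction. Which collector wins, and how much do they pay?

#32 pays $47,000

Bids in order: 47,000 (#32) > 30,000 (#7) > 21,000 (#10) > 16,000 (#44) > 12,000 (#38) > 10,000 (#58) > …
#32 is highest → pays own bid, $47,000.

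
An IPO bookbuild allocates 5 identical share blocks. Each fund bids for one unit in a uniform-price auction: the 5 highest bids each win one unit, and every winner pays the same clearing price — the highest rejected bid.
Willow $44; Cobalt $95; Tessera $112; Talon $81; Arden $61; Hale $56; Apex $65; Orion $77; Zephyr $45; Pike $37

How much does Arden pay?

Ordering the bids: 112 (Tessera), 95 (Cobalt), 81 (Talon), 77 (Orion), 65 (Apex), 61 (Arden), 56 (Hale), …
Winners (5 units): Tessera, Cobalt, Talon, Orion, Apex.
First losing bid is Arden's $61, which sets the uniform price.
Arden does not win → pays $0.

Arden pays $0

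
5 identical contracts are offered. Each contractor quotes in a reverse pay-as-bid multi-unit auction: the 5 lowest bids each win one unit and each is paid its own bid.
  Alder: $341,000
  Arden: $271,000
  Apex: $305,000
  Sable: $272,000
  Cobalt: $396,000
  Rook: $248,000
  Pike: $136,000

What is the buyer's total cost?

Total cost: $1,232,000

Ordering the bids: 136,000 (Pike), 248,000 (Rook), 271,000 (Arden), 272,000 (Sable), 305,000 (Apex), 341,000 (Alder), 396,000 (Cobalt)
Winners (5 units): Pike, Rook, Arden, Sable, Apex.
Total cost = 136,000 + 248,000 + 271,000 + 272,000 + 305,000 = $1,232,000.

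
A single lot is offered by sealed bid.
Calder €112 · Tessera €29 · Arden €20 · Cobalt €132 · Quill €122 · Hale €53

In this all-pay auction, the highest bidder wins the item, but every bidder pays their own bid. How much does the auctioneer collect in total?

Total revenue: €468

Sorting bids: 132 (Cobalt) > 122 (Quill) > 112 (Calder) > 53 (Hale) > 29 (Tessera) > 20 (Arden)
Cobalt wins with the top bid; all bids are sunk regardless.
Every bidder forfeits their bid regardless of winning.
Revenue = 112 + 29 + 20 + 132 + 122 + 53 = €468.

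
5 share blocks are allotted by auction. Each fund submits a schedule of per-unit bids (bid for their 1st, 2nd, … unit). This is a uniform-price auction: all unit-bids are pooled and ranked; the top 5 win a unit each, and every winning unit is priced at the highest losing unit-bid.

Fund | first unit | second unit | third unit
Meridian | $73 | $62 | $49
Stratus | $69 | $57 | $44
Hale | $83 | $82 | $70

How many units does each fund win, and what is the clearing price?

Hale 3, Meridian 1, Stratus 1; clearing price $62

All unit-bids, highest first — top 5: 83 (Hale-1), 82 (Hale-2), 73 (Meridian-1), 70 (Hale-3), 69 (Stratus-1)
First bid not allocated: $62.
Allocation: Hale 3, Meridian 1, Stratus 1.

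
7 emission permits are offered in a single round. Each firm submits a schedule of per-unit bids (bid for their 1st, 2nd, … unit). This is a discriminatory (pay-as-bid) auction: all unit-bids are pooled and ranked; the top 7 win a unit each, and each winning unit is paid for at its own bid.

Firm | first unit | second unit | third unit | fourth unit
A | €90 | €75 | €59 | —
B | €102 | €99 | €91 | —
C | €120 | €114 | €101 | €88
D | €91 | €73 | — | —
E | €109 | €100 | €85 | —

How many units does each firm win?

All unit-bids, highest first — top 7: 120 (C-1), 114 (C-2), 109 (E-1), 102 (B-1), 101 (C-3), 100 (E-2), 99 (B-2)
Next rejected bid: €91 (not a price — pay-as-bid).
Allocation: B 2, C 3, E 2.

B 2, C 3, E 2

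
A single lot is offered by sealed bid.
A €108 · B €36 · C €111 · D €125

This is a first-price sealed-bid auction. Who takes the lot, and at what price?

D pays €125

First-price sealed-bid auction: the highest bidder wins and pays their own bid.
Bids ranked: 125 (D) > 111 (C) > 108 (A) > 36 (B)
D is highest → pays own bid, €125.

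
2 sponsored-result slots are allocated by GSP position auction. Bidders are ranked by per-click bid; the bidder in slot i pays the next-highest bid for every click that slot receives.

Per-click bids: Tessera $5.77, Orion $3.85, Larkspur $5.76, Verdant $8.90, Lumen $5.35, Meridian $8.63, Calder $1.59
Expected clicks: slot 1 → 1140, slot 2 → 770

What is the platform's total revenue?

Per-click bids in order: $8.90 (Verdant) > $8.63 (Meridian) > $5.77 (Tessera) > …
Slot 1: Verdant pays $8.63 × 1140 = $9838.20
Slot 2: Meridian pays $5.77 × 770 = $4442.90
Total = $14281.10

Total revenue: $14281.10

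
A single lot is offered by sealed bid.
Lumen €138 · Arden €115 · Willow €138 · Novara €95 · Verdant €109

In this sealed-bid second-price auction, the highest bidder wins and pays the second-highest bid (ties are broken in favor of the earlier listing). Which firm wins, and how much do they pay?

Lumen pays €138

Rule: the highest bidder wins and pays the second-highest bid.
Sorting bids: 138 (Lumen) > 138 (Willow) > 115 (Arden) > 109 (Verdant) > 95 (Novara)
Tie at €138 → Lumen wins by tie-break.
Second-price: Lumen pays Willow's bid of €138.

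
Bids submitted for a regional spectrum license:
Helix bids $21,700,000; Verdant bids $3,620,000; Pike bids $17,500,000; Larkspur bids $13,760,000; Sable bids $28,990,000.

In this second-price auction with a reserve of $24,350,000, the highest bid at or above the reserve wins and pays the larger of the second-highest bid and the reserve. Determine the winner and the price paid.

Bids in order: 28,990,000 (Sable) > 21,700,000 (Helix) > 17,500,000 (Pike) > 13,760,000 (Larkspur) > 3,620,000 (Verdant)
Sable has the top bid at or above the reserve ($28,990,000).
max(second-highest $21,700,000, reserve $24,350,000) = $24,350,000.

Sable pays $24,350,000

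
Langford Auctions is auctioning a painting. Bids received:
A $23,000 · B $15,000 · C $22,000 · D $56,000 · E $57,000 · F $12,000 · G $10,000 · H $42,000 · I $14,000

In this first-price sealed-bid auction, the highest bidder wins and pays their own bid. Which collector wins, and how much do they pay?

Rule: the highest bidder wins and pays their own bid.
Bids in order: 57,000 (E) > 56,000 (D) > 42,000 (H) > 23,000 (A) > 22,000 (C) > 15,000 (B) > …
E is highest → pays own bid, $57,000.

E pays $57,000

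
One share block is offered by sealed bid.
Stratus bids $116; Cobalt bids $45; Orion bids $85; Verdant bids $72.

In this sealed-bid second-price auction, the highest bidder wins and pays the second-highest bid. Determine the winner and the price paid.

Stratus pays $85

Sealed-bid second-price auction: the highest bidder wins and pays the second-highest bid.
Sorting bids: 116 (Stratus) > 85 (Orion) > 72 (Verdant) > 45 (Cobalt)
Second-price: Stratus pays Orion's bid of $85.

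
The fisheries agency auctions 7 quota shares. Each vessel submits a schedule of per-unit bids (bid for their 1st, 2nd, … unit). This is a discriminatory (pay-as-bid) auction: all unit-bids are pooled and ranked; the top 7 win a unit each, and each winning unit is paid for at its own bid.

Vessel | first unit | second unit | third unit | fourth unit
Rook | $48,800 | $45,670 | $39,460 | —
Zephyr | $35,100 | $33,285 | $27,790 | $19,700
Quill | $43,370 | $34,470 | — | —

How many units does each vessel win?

All unit-bids, highest first — top 7: 48,800 (Rook-1), 45,670 (Rook-2), 43,370 (Quill-1), 39,460 (Rook-3), 35,100 (Zephyr-1), 34,470 (Quill-2), 33,285 (Zephyr-2)
Next rejected bid: $27,790 (not a price — pay-as-bid).
Allocation: Quill 2, Rook 3, Zephyr 2.

Quill 2, Rook 3, Zephyr 2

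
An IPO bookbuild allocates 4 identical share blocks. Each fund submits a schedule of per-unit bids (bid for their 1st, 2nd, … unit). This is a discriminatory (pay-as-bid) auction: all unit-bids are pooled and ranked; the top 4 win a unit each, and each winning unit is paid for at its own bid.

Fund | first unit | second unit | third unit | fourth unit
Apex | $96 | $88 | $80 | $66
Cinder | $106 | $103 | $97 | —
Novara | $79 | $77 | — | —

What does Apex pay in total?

Merging the schedules and taking the best 4: 106 (Cinder-1), 103 (Cinder-2), 97 (Cinder-3), 96 (Apex-1)
Next rejected bid: $88 (not a price — pay-as-bid).
Apex's winning unit-bids: 96 = $96.

Apex pays $96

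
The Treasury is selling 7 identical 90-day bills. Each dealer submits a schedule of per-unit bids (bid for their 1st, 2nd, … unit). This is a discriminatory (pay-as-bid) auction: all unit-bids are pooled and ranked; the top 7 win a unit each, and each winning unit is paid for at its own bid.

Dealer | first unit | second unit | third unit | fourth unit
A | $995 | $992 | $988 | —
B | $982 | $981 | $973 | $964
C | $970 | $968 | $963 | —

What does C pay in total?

C pays $970

Pooled unit-bids ranked (top 7): 995 (A-1), 992 (A-2), 988 (A-3), 982 (B-1), 981 (B-2), 973 (B-3), 970 (C-1)
Next rejected bid: $968 (not a price — pay-as-bid).
C's winning unit-bids: 970 = $970.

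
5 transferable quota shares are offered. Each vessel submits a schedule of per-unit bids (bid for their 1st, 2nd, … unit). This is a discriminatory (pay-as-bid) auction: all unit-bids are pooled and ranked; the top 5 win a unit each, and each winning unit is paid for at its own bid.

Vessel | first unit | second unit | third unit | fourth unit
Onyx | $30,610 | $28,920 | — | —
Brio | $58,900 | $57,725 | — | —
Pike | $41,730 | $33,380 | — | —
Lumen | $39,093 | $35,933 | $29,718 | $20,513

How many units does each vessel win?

Merging the schedules and taking the best 5: 58,900 (Brio-1), 57,725 (Brio-2), 41,730 (Pike-1), 39,093 (Lumen-1), 35,933 (Lumen-2)
Next rejected bid: $33,380 (not a price — pay-as-bid).
Allocation: Brio 2, Lumen 2, Pike 1.

Brio 2, Lumen 2, Pike 1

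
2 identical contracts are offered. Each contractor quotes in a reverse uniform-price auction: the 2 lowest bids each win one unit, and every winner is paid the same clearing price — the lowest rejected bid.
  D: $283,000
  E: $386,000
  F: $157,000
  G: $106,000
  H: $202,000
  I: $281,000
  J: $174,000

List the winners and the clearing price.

G, F; each is paid $174,000

Sorting: 106,000 (G), 157,000 (F), 174,000 (J), 202,000 (H), …
Lowest 2: G, F.
First losing bid is J's $174,000, which sets the uniform price.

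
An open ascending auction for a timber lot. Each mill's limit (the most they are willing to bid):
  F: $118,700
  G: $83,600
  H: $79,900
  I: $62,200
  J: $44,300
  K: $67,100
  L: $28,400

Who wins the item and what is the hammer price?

F wins at $83,600

Sorting limits: 118,700 (F) > 83,600 (G) > 79,900 (H) > 67,100 (K) > 62,200 (I) > 44,300 (J) > …
Once the price passes $83,600, only F is left; the hammer falls at G's limit of $83,600.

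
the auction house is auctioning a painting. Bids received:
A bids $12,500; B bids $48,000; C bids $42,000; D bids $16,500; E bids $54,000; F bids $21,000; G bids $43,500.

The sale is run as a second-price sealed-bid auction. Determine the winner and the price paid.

Second-price sealed-bid auction: the highest bidder wins and pays the second-highest bid.
Bids in order: 54,000 (E) > 48,000 (B) > 43,500 (G) > 42,000 (C) > 21,000 (F) > 16,500 (D) > …
Second-price: E pays B's bid of $48,000.

E pays $48,000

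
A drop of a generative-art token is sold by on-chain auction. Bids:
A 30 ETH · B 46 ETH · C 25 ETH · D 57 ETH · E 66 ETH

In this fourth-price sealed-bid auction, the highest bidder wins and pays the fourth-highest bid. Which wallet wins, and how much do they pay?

E pays 30 ETH

Sorting bids: 66 (E) > 57 (D) > 46 (B) > 30 (A) > 25 (C)
E is highest; pays the fourth-highest bid, 30 ETH.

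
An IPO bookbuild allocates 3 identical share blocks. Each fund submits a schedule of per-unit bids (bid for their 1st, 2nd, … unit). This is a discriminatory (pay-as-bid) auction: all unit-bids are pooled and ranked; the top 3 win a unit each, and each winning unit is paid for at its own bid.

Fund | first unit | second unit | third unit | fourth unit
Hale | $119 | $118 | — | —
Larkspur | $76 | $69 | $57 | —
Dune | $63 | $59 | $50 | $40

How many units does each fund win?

All unit-bids, highest first — top 3: 119 (Hale-1), 118 (Hale-2), 76 (Larkspur-1)
Next rejected bid: $69 (not a price — pay-as-bid).
Allocation: Hale 2, Larkspur 1.

Hale 2, Larkspur 1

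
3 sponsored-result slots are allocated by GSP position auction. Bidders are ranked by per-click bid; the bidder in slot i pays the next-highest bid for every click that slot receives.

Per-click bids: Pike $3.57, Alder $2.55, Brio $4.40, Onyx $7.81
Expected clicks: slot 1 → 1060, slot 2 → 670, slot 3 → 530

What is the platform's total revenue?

Per-click bids in order: $7.81 (Onyx) > $4.40 (Brio) > $3.57 (Pike) > $2.55 (Alder)
Slot 1: Onyx pays $4.40 × 1060 = $4664.00
Slot 2: Brio pays $3.57 × 670 = $2391.90
Slot 3: Pike pays $2.55 × 530 = $1351.50
Total = $8407.40

Total revenue: $8407.40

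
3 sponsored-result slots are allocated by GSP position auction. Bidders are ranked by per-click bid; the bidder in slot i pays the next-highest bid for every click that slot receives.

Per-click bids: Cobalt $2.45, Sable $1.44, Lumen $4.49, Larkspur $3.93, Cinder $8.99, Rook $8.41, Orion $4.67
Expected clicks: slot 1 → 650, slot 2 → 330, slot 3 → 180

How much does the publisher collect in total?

Total revenue: $7815.80

Ranked by bid: $8.99 (Cinder) > $8.41 (Rook) > $4.67 (Orion) > $4.49 (Lumen) > …
Slot 1: Cinder pays $8.41 × 650 = $5466.50
Slot 2: Rook pays $4.67 × 330 = $1541.10
Slot 3: Orion pays $4.49 × 180 = $808.20
Total = $7815.80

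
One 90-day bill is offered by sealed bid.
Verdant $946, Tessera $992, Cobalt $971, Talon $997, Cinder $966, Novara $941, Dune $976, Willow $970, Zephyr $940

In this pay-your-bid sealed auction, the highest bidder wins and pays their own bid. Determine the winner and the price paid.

Rule: the highest bidder wins and pays their own bid.
Bids in order: 997 (Talon) > 992 (Tessera) > 976 (Dune) > 971 (Cobalt) > 970 (Willow) > 966 (Cinder) > …
Talon is highest → pays own bid, $997.

Talon pays $997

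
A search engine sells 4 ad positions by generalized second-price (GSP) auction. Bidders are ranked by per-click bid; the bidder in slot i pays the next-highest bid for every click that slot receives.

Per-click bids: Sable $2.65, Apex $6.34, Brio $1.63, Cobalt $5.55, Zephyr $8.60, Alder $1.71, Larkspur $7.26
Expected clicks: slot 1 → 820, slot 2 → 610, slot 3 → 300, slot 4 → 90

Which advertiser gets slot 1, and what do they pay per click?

Ranked by bid: $8.60 (Zephyr) > $7.26 (Larkspur) > $6.34 (Apex) > $5.55 (Cobalt) > $2.65 (Sable) > …
Slot 1 goes to the first-ranked bidder, Zephyr, who pays the next bid down: $7.26/click.

Zephyr; $7.26 per click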